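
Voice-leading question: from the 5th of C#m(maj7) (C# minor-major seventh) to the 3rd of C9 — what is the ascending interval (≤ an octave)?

C#m(maj7) (C# minor-major seventh) has G# as its 5th, and C9 has E as its 3rd.
G# up to E is 8 semitones, a half step narrower than a major sixth, so the interval is minor.

minor 6th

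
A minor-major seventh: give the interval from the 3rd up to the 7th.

Spelling the chord: A C E G♯.
That puts C below G♯.
C up to G♯ is 8 semitones, a half step wider than a perfect fifth, so the interval is augmented.

augmented fifth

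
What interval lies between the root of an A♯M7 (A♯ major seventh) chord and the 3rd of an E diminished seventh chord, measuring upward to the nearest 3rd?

A♯M7 (A♯ major seventh) has A♯ as its root, and E diminished seventh has G as its 3rd.
A♯ up to G is 9 semitones, a whole step narrower than a major seventh, so the interval is diminished.

diminished seventh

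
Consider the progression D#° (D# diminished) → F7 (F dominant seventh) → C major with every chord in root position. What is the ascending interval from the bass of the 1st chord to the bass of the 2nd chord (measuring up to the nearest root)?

The roots are D# and F.
From D# to F: 2 semitones over a third = diminished.

diminished third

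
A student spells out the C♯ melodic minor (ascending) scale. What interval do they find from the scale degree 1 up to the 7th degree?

major seventh

The scale runs C♯ D♯ E F♯ G♯ A♯ B♯.
Scale degree 1 = C♯; 7th degree = B♯.
From C♯ to B♯ is 11 semitones, exactly the major seventh.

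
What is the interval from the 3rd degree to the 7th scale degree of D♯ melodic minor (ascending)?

D♯ melodic minor: D♯ E♯ F♯ G♯ A♯ B♯ C𝄪.
The 3rd degree is F♯ and the degree 7 is C𝄪.
5 letter names make it a fifth; at 8 semitones (a half step wider than perfect) the quality is augmented.

augmented fifth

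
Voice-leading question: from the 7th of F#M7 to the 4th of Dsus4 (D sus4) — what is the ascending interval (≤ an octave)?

diminished 3rd

The 7th of F#M7 is E#; the 4th of Dsus4 (D sus4) is G.
From E# to G: 2 semitones over a third = diminished.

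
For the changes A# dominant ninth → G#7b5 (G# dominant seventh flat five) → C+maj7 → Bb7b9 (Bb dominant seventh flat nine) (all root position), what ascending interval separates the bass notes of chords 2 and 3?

diminished 4th

The roots are G# and C.
G# up to C is 4 semitones, a half step narrower than a perfect fourth, so the interval is diminished.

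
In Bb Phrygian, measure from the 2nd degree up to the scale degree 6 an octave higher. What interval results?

perfect twelfth

Bb phrygian: Bb Cb Db Eb F Gb Ab.
2nd degree = Cb; scale degree 6 (up an octave) = Gb.
Cb up to Gb spans 12 letter names and 19 semitones — a perfect twelfth.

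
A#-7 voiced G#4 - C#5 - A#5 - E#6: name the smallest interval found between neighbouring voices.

Adjacent intervals: G#4→C#5 = perfect fourth; C#5→A#5 = major sixth; A#5→E#6 = perfect fifth.
The smallest is G#4 to C#5, a perfect fourth (5 semitones).

P4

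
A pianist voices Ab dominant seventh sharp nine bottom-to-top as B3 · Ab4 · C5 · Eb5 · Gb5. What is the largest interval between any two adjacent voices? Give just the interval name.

Adjacent intervals: B3→Ab4 = diminished seventh; Ab4→C5 = major third; C5→Eb5 = minor third; Eb5→Gb5 = minor third.
The largest is B3 to Ab4, a diminished seventh (9 semitones).

diminished seventh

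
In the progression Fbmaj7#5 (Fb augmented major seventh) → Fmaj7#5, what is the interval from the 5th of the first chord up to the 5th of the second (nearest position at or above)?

The 5th of Fbmaj7#5 (Fb augmented major seventh) is C; the 5th of Fmaj7#5 is C#.
C up to C# is 1 semitone, a half step wider than a perfect unison, so the interval is augmented.

augmented unison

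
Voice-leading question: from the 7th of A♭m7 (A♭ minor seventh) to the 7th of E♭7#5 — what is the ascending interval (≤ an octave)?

perfect 5th

A♭m7 (A♭ minor seventh) has G♭ as its 7th, and E♭7#5 has D♭ as its 7th.
G♭ up to D♭ spans 5 letter names and 7 semitones — a perfect fifth.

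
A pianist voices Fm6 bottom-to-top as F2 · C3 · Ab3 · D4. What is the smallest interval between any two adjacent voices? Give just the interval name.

Adjacent intervals: F2→C3 = perfect fifth; C3→Ab3 = minor sixth; Ab3→D4 = augmented fourth.
The smallest is Ab3 to D4, an augmented fourth (6 semitones).

A4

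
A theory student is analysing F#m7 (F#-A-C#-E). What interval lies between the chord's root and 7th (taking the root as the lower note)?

m7

The root is F# and the 7th is E.
From F# to E: 10 semitones over a seventh = minor.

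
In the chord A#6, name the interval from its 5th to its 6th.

major second

A#6 (A# major sixth): A# C## E# F##.
5th = E#; 6th = F##.
From E# to F## is 2 semitones, exactly the major second.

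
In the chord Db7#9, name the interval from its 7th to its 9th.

Db7#9 (Db dominant seventh sharp nine): Db F Ab Cb E.
So we need the interval from Cb up to E.
3 letter names make it a third; at 5 semitones (a half step wider than major) the quality is augmented.

A3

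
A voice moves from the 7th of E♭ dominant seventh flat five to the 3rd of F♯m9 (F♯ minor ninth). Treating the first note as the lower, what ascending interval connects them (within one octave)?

The 7th of E♭ dominant seventh flat five is D♭; the 3rd of F♯m9 (F♯ minor ninth) is A.
5 letter names make it a fifth; at 8 semitones (a half step wider than perfect) the quality is augmented.

A5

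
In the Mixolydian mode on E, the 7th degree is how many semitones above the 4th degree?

The scale is E F# G# A B C# D.
A up to D is a perfect fourth — 5 semitones.

5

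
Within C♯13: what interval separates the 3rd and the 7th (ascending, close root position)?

The chord tones of C♯13 are C♯ E♯ G♯ B D♯ A♯.
The 3rd is E♯ and the 7th is B.
From E♯ to B: 6 semitones over a fifth = diminished.
That tritone between 3rd and 7th is what gives the dominant seventh its pull toward resolution.

diminished fifth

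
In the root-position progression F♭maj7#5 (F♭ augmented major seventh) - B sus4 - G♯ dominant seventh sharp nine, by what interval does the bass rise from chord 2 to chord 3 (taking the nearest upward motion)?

The roots are B and G♯.
B up to G♯ spans 6 letter names and 9 semitones — a major sixth.

major sixth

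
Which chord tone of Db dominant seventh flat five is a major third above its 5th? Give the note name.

Cb

Spelling the chord: Db F Abb Cb.
The 5th is Abb. A major third above Abb is Cb.
Cb is the chord's 7th.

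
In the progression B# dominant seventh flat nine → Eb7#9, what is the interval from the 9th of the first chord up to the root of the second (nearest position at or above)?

diminished third

B# dominant seventh flat nine has C# as its 9th, and Eb7#9 has Eb as its root.
From C# to Eb: 2 semitones over a third = diminished.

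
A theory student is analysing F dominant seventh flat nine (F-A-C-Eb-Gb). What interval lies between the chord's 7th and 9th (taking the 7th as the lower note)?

minor 3rd

7th = Eb; 9th = Gb.
Eb up to Gb is 3 semitones, a half step narrower than a major third, so the interval is minor.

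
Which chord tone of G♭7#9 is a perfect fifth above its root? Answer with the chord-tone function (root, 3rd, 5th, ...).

The chord tones of G♭7#9 (G♭ dominant seventh sharp nine) are G♭-B♭-D♭-F♭-A.
The root is G♭. A perfect fifth above G♭ is D♭.
D♭ is the chord's 5th.

5th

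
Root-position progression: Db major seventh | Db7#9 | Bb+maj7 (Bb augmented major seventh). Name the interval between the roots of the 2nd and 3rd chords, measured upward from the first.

The roots are Db and Bb.
Db up to Bb spans 6 letter names and 9 semitones — a major sixth.

major 6th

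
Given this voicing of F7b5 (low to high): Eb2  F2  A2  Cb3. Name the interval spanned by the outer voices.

m6

The outer voices are Eb2 and Cb3.
Eb up to Cb is 8 semitones, a half step narrower than a major sixth, so the interval is minor.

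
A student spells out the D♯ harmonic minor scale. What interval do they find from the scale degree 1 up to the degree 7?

The scale runs D♯ E♯ F♯ G♯ A♯ B C𝄪.
That puts D♯ below C𝄪.
Counting 7 letters and 11 half steps from D♯ gives a major seventh.

major seventh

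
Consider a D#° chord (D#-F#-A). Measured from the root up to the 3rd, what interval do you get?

m3

That puts D# below F#.
From D# to F#: 3 semitones over a third = minor.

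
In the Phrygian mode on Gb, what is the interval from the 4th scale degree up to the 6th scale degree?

m3

The scale runs Gb Abb Bbb Cb Db Ebb Fb.
That puts Cb below Ebb.
From Cb to Ebb: 3 semitones over a third = minor.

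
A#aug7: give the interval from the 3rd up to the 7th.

A#7#5 (A# augmented seventh): A#–C##–E##–G#.
The 3rd is C## and the 7th is G#.
5 letter names make it a fifth; at 6 semitones (a half step narrower than perfect) the quality is diminished.
This 3–7 tritone is the characteristic tension at the heart of the dominant sound.

diminished fifth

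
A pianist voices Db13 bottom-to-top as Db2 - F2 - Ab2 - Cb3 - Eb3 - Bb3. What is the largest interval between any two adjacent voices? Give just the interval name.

Adjacent intervals: Db2→F2 = major third; F2→Ab2 = minor third; Ab2→Cb3 = minor third; Cb3→Eb3 = major third; Eb3→Bb3 = perfect fifth.
The largest is Eb3 to Bb3, a perfect fifth (7 semitones).

P5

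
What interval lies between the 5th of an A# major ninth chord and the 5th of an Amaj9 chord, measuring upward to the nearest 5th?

The 5th of A# major ninth is E#; the 5th of Amaj9 is E.
From E# to E: 11 semitones over an octave = diminished.

d8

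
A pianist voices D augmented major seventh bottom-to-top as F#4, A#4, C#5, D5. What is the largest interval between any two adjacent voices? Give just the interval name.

Adjacent intervals: F#4→A#4 = major third; A#4→C#5 = minor third; C#5→D5 = minor second.
The largest is F#4 to A#4, a major third (4 semitones).

M3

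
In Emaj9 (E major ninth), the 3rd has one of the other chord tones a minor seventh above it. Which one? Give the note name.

F#

The chord tones of Emaj9 are E-G#-B-D#-F#.
The 3rd is G#. A minor seventh above G# is F#.
F# is the chord's 9th.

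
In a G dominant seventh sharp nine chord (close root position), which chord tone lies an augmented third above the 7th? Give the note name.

G7#9 is spelled G B D F A#.
The 7th is F. An augmented third above F is A#.
A# is the chord's 9th.

A#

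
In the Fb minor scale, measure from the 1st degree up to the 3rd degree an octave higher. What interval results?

minor tenth

The scale runs Fb Gb Abb Bbb Cb Dbb Ebb.
1st degree = Fb; scale degree 3 (up an octave) = Abb.
Fb up to Abb is 15 semitones, a half step narrower than a major tenth, so the interval is minor.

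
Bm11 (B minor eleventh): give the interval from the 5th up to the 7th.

Spelling the chord: B–D–F♯–A–C♯–E.
That puts F♯ below A.
3 letter names make it a third; at 3 semitones (a half step narrower than major) the quality is minor.

minor third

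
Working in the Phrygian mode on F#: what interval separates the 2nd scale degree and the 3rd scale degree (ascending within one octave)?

M2

Spelling the Phrygian mode on F#: F# G A B C# D E.
2nd scale degree = G; 3rd scale degree = A.
From G to A is 2 semitones, exactly the major second.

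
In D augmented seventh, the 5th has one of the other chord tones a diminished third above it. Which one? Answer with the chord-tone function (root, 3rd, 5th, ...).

D augmented seventh: D F# A# C.
The 5th is A#. A diminished third above A# is C.
C is the chord's 7th.

7th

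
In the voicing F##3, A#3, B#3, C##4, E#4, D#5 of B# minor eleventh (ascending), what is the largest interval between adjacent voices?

minor seventh

Adjacent intervals: F##3→A#3 = minor third; A#3→B#3 = major second; B#3→C##4 = major second; C##4→E#4 = minor third; E#4→D#5 = minor seventh.
The largest is E#4 to D#5, a minor seventh (10 semitones).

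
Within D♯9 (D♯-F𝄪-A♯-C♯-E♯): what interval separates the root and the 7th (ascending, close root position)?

The root is D♯ and the 7th is C♯.
From D♯ to C♯: 10 semitones over a seventh = minor.

minor seventh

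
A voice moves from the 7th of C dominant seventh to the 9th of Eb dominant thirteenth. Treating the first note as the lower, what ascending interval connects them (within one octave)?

perfect fifth

C dominant seventh has Bb as its 7th, and Eb dominant thirteenth has F as its 9th.
Bb up to F spans 5 letter names and 7 semitones — a perfect fifth.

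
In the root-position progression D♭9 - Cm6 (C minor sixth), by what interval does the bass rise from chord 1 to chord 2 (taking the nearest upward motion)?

The roots are D♭ and C.
D♭ up to C spans 7 letter names and 11 semitones — a major seventh.

major 7th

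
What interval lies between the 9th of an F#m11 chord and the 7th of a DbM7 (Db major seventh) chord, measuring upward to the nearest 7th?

diminished fourth

F#m11 has G# as its 9th, and DbM7 (Db major seventh) has C as its 7th.
G# up to C is 4 semitones, a half step narrower than a perfect fourth, so the interval is diminished.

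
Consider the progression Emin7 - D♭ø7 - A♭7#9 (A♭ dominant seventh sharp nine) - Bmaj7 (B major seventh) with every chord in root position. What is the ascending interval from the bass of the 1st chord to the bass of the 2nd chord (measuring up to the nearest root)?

diminished 7th

The roots are E and D♭.
From E to D♭: 9 semitones over a seventh = diminished.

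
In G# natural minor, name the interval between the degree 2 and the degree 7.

Spelling G# natural minor: G# A# B C# D# E F#.
So we need the interval from A# up to F#.
From A# to F#: 8 semitones over a sixth = minor.

minor sixth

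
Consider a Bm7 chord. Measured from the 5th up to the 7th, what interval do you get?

Spelling the chord: B D F# A.
So we need the interval from F# up to A.
3 letter names make it a third; at 3 semitones (a half step narrower than major) the quality is minor.

minor 3rd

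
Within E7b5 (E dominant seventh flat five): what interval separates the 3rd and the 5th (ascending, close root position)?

E7b5 is spelled E, G#, Bb, D.
So we need the interval from G# up to Bb.
3 letter names make it a third; at 2 semitones (a whole step narrower than major) the quality is diminished.

diminished third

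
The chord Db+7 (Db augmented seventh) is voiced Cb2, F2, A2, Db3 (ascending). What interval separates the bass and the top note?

The outer voices are Cb2 and Db3.
Counting 9 letters and 14 half steps from Cb gives a major ninth.

major ninth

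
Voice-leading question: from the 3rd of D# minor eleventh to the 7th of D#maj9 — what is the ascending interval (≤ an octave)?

augmented fifth

D# minor eleventh has F# as its 3rd, and D#maj9 has C## as its 7th.
F# up to C## is 8 semitones, a half step wider than a perfect fifth, so the interval is augmented.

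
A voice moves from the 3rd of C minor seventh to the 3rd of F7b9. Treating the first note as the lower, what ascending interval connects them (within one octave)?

The 3rd of C minor seventh is E♭; the 3rd of F7b9 is A.
E♭ up to A is 6 semitones, a half step wider than a perfect fourth, so the interval is augmented.

augmented 4th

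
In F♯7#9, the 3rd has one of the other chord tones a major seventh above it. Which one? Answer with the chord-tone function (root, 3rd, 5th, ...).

The chord tones of F♯7#9 are F♯-A♯-C♯-E-G𝄪.
The 3rd is A♯. A major seventh above A♯ is G𝄪.
G𝄪 is the chord's 9th.

9th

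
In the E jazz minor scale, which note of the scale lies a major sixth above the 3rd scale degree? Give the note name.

E

The scale is E F♯ G A B C♯ D♯.
The 3rd scale degree is G; a major sixth above that is E — scale degree 1.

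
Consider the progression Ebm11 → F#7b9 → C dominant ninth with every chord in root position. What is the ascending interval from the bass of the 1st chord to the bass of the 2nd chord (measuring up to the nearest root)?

A2

The roots are Eb and F#.
2 letter names make it a second; at 3 semitones (a half step wider than major) the quality is augmented.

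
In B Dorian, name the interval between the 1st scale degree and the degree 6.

major sixth

Spelling B Dorian: B C♯ D E F♯ G♯ A.
That puts B below G♯.
B up to G♯ spans 6 letter names and 9 semitones — a major sixth.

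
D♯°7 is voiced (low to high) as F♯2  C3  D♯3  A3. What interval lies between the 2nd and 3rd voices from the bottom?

augmented second

Those voices are C3 and D♯3.
2 letter names make it a second; at 3 semitones (a half step wider than major) the quality is augmented.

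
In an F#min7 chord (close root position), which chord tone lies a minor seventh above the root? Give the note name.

Spelling the chord: F#-A-C#-E.
The root is F#. A minor seventh above F# is E.
E is the chord's 7th.

E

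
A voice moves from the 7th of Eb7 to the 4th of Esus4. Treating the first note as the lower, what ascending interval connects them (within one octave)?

Eb7 has Db as its 7th, and Esus4 has A as its 4th.
5 letter names make it a fifth; at 8 semitones (a half step wider than perfect) the quality is augmented.

augmented fifth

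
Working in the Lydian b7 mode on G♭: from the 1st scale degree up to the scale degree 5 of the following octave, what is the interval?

perfect twelfth

The scale runs G♭ A♭ B♭ C D♭ E♭ F♭.
1st scale degree = G♭; 5th scale degree (up an octave) = D♭.
Counting 12 letters and 19 half steps from G♭ gives a perfect twelfth.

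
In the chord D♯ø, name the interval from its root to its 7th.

minor 7th

D♯ø7 (D♯ half-diminished seventh): D♯-F♯-A-C♯.
That puts D♯ below C♯.
7 letter names make it a seventh; at 10 semitones (a half step narrower than major) the quality is minor.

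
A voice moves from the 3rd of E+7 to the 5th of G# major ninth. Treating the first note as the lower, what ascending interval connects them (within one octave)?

perfect 5th

The 3rd of E+7 is G#; the 5th of G# major ninth is D#.
Counting 5 letters and 7 half steps from G# gives a perfect fifth.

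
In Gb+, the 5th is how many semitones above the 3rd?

Spelling the chord: Gb, Bb, D.
Bb to D is a major third: 4 semitones.

4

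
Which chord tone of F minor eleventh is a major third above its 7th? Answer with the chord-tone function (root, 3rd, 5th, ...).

9th

Spelling the chord: F A♭ C E♭ G B♭.
The 7th is E♭. A major third above E♭ is G.
G is the chord's 9th.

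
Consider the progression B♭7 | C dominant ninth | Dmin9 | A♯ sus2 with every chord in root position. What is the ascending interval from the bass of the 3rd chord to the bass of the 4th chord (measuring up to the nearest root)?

The roots are D and A♯.
From D to A♯: 8 semitones over a fifth = augmented.

augmented fifth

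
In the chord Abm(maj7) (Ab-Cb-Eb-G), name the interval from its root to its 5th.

So we need the interval from Ab up to Eb.
From Ab to Eb is 7 semitones, exactly the perfect fifth.

perfect 5th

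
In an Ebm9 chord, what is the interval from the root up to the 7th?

The chord tones of Ebm9 are Eb-Gb-Bb-Db-F.
The root is Eb and the 7th is Db.
From Eb to Db: 10 semitones over a seventh = minor.

minor seventh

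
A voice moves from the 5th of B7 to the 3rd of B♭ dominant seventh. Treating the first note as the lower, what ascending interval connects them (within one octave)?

B7 has F♯ as its 5th, and B♭ dominant seventh has D as its 3rd.
From F♯ to D: 8 semitones over a sixth = minor.

minor 6th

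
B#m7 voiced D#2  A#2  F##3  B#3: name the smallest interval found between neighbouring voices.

Adjacent intervals: D#2→A#2 = perfect fifth; A#2→F##3 = major sixth; F##3→B#3 = perfect fourth.
The smallest is F##3 to B#3, a perfect fourth (5 semitones).

perfect fourth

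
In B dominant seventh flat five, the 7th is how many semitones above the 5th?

4

B dominant seventh flat five: B, D♯, F, A.
F to A is a major third: 4 semitones.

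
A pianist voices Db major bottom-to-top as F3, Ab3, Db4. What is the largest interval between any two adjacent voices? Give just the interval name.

P4

Adjacent intervals: F3→Ab3 = minor third; Ab3→Db4 = perfect fourth.
The largest is Ab3 to Db4, a perfect fourth (5 semitones).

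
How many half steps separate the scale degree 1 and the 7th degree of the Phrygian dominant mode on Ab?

10

The scale is Ab Bbb C Db Eb Fb Gb.
Ab up to Gb is a minor seventh — 10 semitones.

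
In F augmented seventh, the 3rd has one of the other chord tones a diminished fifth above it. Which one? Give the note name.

F+7 is spelled F, A, C♯, E♭.
The 3rd is A. A diminished fifth above A is E♭.
E♭ is the chord's 7th.

Eb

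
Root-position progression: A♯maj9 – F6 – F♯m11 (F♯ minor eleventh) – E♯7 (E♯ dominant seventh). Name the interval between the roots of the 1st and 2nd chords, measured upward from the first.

The roots are A♯ and F.
6 letter names make it a sixth; at 7 semitones (a whole step narrower than major) the quality is diminished.

diminished sixth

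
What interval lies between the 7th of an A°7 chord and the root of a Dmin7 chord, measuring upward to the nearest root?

A°7 has Gb as its 7th, and Dmin7 has D as its root.
From Gb to D: 8 semitones over a fifth = augmented.

augmented fifth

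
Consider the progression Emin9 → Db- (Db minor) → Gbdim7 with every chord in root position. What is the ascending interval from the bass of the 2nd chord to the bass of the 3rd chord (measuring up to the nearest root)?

perfect fourth

The roots are Db and Gb.
Counting 4 letters and 5 half steps from Db gives a perfect fourth.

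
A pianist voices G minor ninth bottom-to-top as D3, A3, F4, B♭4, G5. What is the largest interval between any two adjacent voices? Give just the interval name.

Adjacent intervals: D3→A3 = perfect fifth; A3→F4 = minor sixth; F4→B♭4 = perfect fourth; B♭4→G5 = major sixth.
The largest is B♭4 to G5, a major sixth (9 semitones).

major sixth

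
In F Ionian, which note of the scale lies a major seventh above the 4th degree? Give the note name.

The scale is F G A Bb C D E.
The 4th degree is Bb; a major seventh above that is A — scale degree 3.

A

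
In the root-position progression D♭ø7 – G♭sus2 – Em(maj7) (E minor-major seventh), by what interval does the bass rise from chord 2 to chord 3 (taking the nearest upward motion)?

The roots are G♭ and E.
From G♭ to E: 10 semitones over a sixth = augmented.

augmented 6th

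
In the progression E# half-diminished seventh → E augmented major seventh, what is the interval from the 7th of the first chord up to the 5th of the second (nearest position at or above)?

major sixth

E# half-diminished seventh has D# as its 7th, and E augmented major seventh has B# as its 5th.
Counting 6 letters and 9 half steps from D# gives a major sixth.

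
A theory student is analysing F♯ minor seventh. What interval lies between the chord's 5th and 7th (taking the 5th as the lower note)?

minor third

F♯-7 is spelled F♯–A–C♯–E.
That puts C♯ below E.
From C♯ to E: 3 semitones over a third = minor.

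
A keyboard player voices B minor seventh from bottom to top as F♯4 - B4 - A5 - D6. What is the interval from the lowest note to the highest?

minor thirteenth

The outer voices are F♯4 and D6.
F♯ up to D is 20 semitones, a half step narrower than a major thirteenth, so the interval is minor.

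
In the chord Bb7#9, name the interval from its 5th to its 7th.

minor 3rd

Spelling the chord: Bb D F Ab C#.
5th = F; 7th = Ab.
F up to Ab is 3 semitones, a half step narrower than a major third, so the interval is minor.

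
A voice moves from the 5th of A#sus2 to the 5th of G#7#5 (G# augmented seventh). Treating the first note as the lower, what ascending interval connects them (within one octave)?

M7

The 5th of A#sus2 is E#; the 5th of G#7#5 (G# augmented seventh) is D##.
From E# to D## is 11 semitones, exactly the major seventh.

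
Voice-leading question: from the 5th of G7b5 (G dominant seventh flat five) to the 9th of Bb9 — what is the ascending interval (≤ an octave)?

major seventh

The 5th of G7b5 (G dominant seventh flat five) is Db; the 9th of Bb9 is C.
Db up to C spans 7 letter names and 11 semitones — a major seventh.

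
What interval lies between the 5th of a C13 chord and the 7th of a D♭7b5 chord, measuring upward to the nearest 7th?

diminished fourth

C13 has G as its 5th, and D♭7b5 has C♭ as its 7th.
G up to C♭ is 4 semitones, a half step narrower than a perfect fourth, so the interval is diminished.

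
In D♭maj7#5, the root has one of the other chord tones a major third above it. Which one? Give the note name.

F

Spelling the chord: D♭-F-A-C.
The root is D♭. A major third above D♭ is F.
F is the chord's 3rd.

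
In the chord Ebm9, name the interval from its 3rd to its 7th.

P5

The chord tones of Eb minor ninth are Eb–Gb–Bb–Db–F.
That puts Gb below Db.
Counting 5 letters and 7 half steps from Gb gives a perfect fifth.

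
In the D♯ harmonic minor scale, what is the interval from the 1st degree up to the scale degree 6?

The scale runs D♯ E♯ F♯ G♯ A♯ B C𝄪.
That puts D♯ below B.
6 letter names make it a sixth; at 8 semitones (a half step narrower than major) the quality is minor.

minor 6th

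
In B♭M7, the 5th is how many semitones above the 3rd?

3

B♭maj7 is spelled B♭-D-F-A.
D to F is a minor third: 3 semitones.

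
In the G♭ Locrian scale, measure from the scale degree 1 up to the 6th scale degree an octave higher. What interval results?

minor thirteenth

The scale runs G♭ A𝄫 B𝄫 C♭ D𝄫 E𝄫 F♭.
So we need the interval from G♭ up to E𝄫.
From G♭ to E𝄫: 20 semitones over a thirteenth = minor.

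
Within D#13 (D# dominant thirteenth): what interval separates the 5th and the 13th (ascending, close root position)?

The chord tones of D#13 are D#-F##-A#-C#-E#-B#.
So we need the interval from A# up to B#.
From A# to B# is 14 semitones, exactly the major ninth.

major ninth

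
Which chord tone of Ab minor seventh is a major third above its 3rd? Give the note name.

Eb

The chord tones of Ab-7 are Ab Cb Eb Gb.
The 3rd is Cb. A major third above Cb is Eb.
Eb is the chord's 5th.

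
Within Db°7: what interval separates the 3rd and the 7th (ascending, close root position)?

Db diminished seventh: Db, Fb, Abb, Cbb.
3rd = Fb; 7th = Cbb.
Fb up to Cbb is 6 semitones, a half step narrower than a perfect fifth, so the interval is diminished.

d5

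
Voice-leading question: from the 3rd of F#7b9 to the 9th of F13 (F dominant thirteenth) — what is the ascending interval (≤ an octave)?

diminished 7th

F#7b9 has A# as its 3rd, and F13 (F dominant thirteenth) has G as its 9th.
7 letter names make it a seventh; at 9 semitones (a whole step narrower than major) the quality is diminished.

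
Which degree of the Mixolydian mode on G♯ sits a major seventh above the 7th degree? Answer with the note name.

E#

The scale is G♯ A♯ B♯ C♯ D♯ E♯ F♯.
The 7th degree is F♯; a major seventh above that is E♯ — scale degree 6.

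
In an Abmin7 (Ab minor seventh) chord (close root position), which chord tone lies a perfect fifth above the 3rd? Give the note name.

Gb

The chord tones of Abmin7 are Ab-Cb-Eb-Gb.
The 3rd is Cb. A perfect fifth above Cb is Gb.
Gb is the chord's 7th.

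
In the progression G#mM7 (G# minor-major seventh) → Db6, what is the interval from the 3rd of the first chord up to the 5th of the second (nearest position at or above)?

diminished 7th

The 3rd of G#mM7 (G# minor-major seventh) is B; the 5th of Db6 is Ab.
From B to Ab: 9 semitones over a seventh = diminished.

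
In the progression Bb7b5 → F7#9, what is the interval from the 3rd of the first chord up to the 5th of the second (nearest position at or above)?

minor seventh

Bb7b5 has D as its 3rd, and F7#9 has C as its 5th.
7 letter names make it a seventh; at 10 semitones (a half step narrower than major) the quality is minor.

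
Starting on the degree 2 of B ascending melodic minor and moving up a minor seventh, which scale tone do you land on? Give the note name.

B

The scale is B C# D E F# G# A#.
The degree 2 is C#; a minor seventh above that is B — scale degree 1.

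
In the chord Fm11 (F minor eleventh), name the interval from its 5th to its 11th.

Spelling the chord: F, A♭, C, E♭, G, B♭.
5th = C; 11th = B♭.
7 letter names make it a seventh; at 10 semitones (a half step narrower than major) the quality is minor.

minor 7th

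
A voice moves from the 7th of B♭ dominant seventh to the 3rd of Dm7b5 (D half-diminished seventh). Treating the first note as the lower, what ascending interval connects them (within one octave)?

The 7th of B♭ dominant seventh is A♭; the 3rd of Dm7b5 (D half-diminished seventh) is F.
Counting 6 letters and 9 half steps from A♭ gives a major sixth.

major 6th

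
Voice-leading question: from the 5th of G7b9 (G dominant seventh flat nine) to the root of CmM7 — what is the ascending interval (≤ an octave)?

The 5th of G7b9 (G dominant seventh flat nine) is D; the root of CmM7 is C.
From D to C: 10 semitones over a seventh = minor.

minor seventh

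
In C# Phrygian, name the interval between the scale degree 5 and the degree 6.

m2

C# phrygian: C# D E F# G# A B.
Scale degree 5 = G#; 6th degree = A.
2 letter names make it a second; at 1 semitone (a half step narrower than major) the quality is minor.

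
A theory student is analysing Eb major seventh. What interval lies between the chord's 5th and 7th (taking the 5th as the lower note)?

Spelling the chord: Eb-G-Bb-D.
The 5th is Bb and the 7th is D.
Bb up to D spans 3 letter names and 4 semitones — a major third.

major third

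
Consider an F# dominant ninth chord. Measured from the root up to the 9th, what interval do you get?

F#9 is spelled F#-A#-C#-E-G#.
The root is F# and the 9th is G#.
From F# to G# is 14 semitones, exactly the major ninth.

major 9th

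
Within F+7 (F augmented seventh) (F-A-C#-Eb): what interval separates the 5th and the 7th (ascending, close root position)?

5th = C#; 7th = Eb.
3 letter names make it a third; at 2 semitones (a whole step narrower than major) the quality is diminished.

diminished third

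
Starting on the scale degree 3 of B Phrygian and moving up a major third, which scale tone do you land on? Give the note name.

The scale is B C D E F# G A.
The scale degree 3 is D; a major third above that is F# — scale degree 5.

F#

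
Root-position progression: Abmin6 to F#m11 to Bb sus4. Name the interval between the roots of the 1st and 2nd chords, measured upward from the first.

A6

The roots are Ab and F#.
From Ab to F#: 10 semitones over a sixth = augmented.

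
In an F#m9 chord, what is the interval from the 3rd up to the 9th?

Spelling the chord: F#-A-C#-E-G#.
The 3rd is A and the 9th is G#.
Counting 7 letters and 11 half steps from A gives a major seventh.

major seventh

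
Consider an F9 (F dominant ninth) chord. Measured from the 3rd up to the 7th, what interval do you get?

diminished 5th

Spelling the chord: F, A, C, E♭, G.
3rd = A; 7th = E♭.
5 letter names make it a fifth; at 6 semitones (a half step narrower than perfect) the quality is diminished.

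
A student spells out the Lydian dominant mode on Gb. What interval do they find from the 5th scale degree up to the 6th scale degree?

major second

Spelling the Lydian dominant mode on Gb: Gb Ab Bb C Db Eb Fb.
The 5th scale degree is Db and the degree 6 is Eb.
Db up to Eb spans 2 letter names and 2 semitones — a major second.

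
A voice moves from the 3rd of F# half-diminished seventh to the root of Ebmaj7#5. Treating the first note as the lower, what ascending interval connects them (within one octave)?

diminished fifth

F# half-diminished seventh has A as its 3rd, and Ebmaj7#5 has Eb as its root.
From A to Eb: 6 semitones over a fifth = diminished.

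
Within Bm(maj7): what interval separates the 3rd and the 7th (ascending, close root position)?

augmented 5th

B minor-major seventh is spelled B D F# A#.
So we need the interval from D up to A#.
From D to A#: 8 semitones over a fifth = augmented.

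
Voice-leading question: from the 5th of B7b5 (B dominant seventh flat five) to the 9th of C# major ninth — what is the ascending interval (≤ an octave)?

augmented 6th

B7b5 (B dominant seventh flat five) has F as its 5th, and C# major ninth has D# as its 9th.
F up to D# is 10 semitones, a half step wider than a major sixth, so the interval is augmented.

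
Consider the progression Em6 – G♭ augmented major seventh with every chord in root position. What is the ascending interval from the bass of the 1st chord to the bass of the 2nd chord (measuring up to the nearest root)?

The roots are E and G♭.
From E to G♭: 2 semitones over a third = diminished.

d3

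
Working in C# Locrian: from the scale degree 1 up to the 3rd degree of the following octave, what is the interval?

minor tenth

C# locrian: C# D E F# G A B.
That puts C# below E.
C# up to E is 15 semitones, a half step narrower than a major tenth, so the interval is minor.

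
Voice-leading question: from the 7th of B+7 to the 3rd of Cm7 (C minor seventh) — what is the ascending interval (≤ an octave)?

diminished fifth

The 7th of B+7 is A; the 3rd of Cm7 (C minor seventh) is E♭.
5 letter names make it a fifth; at 6 semitones (a half step narrower than perfect) the quality is diminished.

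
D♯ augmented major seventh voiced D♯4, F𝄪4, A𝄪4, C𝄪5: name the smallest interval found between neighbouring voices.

minor third

Adjacent intervals: D♯4→F𝄪4 = major third; F𝄪4→A𝄪4 = major third; A𝄪4→C𝄪5 = minor third.
The smallest is A𝄪4 to C𝄪5, a minor third (3 semitones).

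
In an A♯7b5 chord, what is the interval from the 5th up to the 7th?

M3

Spelling the chord: A♯, C𝄪, E, G♯.
The 5th is E and the 7th is G♯.
From E to G♯ is 4 semitones, exactly the major third.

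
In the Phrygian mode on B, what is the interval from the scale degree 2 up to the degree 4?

major 3rd

B phrygian: B C D E F# G A.
So we need the interval from C up to E.
C up to E spans 3 letter names and 4 semitones — a major third.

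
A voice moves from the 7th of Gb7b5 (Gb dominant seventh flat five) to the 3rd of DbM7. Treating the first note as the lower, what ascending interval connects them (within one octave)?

augmented unison

The 7th of Gb7b5 (Gb dominant seventh flat five) is Fb; the 3rd of DbM7 is F.
From Fb to F: 1 semitone over a unison = augmented.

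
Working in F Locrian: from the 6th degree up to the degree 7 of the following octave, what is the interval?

major 9th

The scale runs F Gb Ab Bb Cb Db Eb.
The 6th degree is Db and the scale degree 7 (up an octave) is Eb.
Counting 9 letters and 14 half steps from Db gives a major ninth.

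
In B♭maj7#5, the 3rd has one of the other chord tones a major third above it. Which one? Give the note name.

F#

B♭maj7#5 is spelled B♭, D, F♯, A.
The 3rd is D. A major third above D is F♯.
F♯ is the chord's 5th.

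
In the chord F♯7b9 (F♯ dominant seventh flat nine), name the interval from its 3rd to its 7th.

diminished fifth

Spelling the chord: F♯ A♯ C♯ E G.
The 3rd is A♯ and the 7th is E.
From A♯ to E: 6 semitones over a fifth = diminished.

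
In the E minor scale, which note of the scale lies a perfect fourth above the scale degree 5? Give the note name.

The scale is E F# G A B C D.
The scale degree 5 is B; a perfect fourth above that is E — scale degree 1.

E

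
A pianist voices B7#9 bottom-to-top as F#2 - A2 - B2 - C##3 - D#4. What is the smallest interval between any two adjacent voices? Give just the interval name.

major 2nd

Adjacent intervals: F#2→A2 = minor third; A2→B2 = major second; B2→C##3 = augmented second; C##3→D#4 = minor ninth.
The smallest is A2 to B2, a major second (2 semitones).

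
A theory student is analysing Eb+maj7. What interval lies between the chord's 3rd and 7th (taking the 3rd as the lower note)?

perfect fifth

Spelling the chord: Eb-G-B-D.
That puts G below D.
G up to D spans 5 letter names and 7 semitones — a perfect fifth.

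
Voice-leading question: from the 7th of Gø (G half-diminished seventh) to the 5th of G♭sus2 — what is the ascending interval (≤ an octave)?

Gø (G half-diminished seventh) has F as its 7th, and G♭sus2 has D♭ as its 5th.
From F to D♭: 8 semitones over a sixth = minor.

minor sixth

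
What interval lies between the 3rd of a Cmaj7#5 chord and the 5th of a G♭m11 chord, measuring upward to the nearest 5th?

Cmaj7#5 has E as its 3rd, and G♭m11 has D♭ as its 5th.
From E to D♭: 9 semitones over a seventh = diminished.

diminished seventh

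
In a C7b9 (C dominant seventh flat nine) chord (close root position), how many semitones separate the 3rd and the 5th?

3

Spelling the chord: C-E-G-Bb-Db.
E to G is a minor third: 3 semitones.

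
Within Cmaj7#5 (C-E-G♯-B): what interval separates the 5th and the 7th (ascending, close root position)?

That puts G♯ below B.
3 letter names make it a third; at 3 semitones (a half step narrower than major) the quality is minor.

minor 3rd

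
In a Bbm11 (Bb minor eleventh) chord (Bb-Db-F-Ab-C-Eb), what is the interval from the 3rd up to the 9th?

M7

The 3rd is Db and the 9th is C.
From Db to C is 11 semitones, exactly the major seventh.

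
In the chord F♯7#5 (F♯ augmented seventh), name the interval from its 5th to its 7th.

diminished third

The chord tones of F♯7#5 (F♯ augmented seventh) are F♯, A♯, C𝄪, E.
The 5th is C𝄪 and the 7th is E.
3 letter names make it a third; at 2 semitones (a whole step narrower than major) the quality is diminished.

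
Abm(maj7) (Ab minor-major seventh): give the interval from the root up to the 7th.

M7

Spelling the chord: Ab Cb Eb G.
The root is Ab and the 7th is G.
Counting 7 letters and 11 half steps from Ab gives a major seventh.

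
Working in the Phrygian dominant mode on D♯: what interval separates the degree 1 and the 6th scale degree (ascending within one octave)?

minor sixth

The scale runs D♯ E F𝄪 G♯ A♯ B C♯.
Degree 1 = D♯; scale degree 6 = B.
6 letter names make it a sixth; at 8 semitones (a half step narrower than major) the quality is minor.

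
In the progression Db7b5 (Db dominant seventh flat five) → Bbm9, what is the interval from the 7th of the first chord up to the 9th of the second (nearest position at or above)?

The 7th of Db7b5 (Db dominant seventh flat five) is Cb; the 9th of Bbm9 is C.
From Cb to C: 1 semitone over a unison = augmented.

A1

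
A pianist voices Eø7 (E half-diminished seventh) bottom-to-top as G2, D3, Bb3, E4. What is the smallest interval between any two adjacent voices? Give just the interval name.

Adjacent intervals: G2→D3 = perfect fifth; D3→Bb3 = minor sixth; Bb3→E4 = augmented fourth.
The smallest is Bb3 to E4, an augmented fourth (6 semitones).

augmented 4th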